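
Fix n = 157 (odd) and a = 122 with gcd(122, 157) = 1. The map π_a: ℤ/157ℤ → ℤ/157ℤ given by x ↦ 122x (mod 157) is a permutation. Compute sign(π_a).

Trace 47: π^k(47) = [47, 82, 113, 127, 108, 145, 106] for k=0..6.
Decompose π into cycles: lengths [78, 78, 1] (3 cycles, including the fixed point 0).
sign(π) = (−1)^{n − #cycles} = (−1)^{157−3} = (−1)^154 = +1.

+1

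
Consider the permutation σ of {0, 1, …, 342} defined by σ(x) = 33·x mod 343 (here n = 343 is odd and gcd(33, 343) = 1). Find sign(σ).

-1

Start at x=71: 71 → 285 → 144 → 293 → 65 → 87 → 127 → … (one orbit).
The orbit structure of x ↦ 33x mod 343: 4 orbits of sizes [294, 42, 6, 1].
4 cycles on 343: each ℓ→(−1)^(ℓ−1), product (−1)^339 = -1.
(33|343)_J = -1 (Zolotarev's lemma cross-check).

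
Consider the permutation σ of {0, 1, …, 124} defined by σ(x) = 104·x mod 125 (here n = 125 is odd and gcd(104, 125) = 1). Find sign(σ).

+1

Trace 31: π^k(31) = [31, 99, 46, 34, 36, 119, 1] for k=0..6.
Cycle type of π: 50×2 + 10×2 + 2×2 + 1; total 7 cycles.
With 7 cycles on 125 points, sign = (−1)^{125−7} = +1.
The Jacobi symbol (104|125) = +1 (Zolotarev) agrees.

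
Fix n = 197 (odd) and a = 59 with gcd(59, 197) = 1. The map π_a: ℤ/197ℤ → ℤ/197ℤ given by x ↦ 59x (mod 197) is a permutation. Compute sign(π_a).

+1

Start at x=150: 150 → 182 → 100 → 187 → 1 → 59 → 132 → … (one orbit).
5 cycles of lengths [49, 49, 49, 49, 1].
5 cycles on 197: each ℓ→(−1)^(ℓ−1), product (−1)^192 = +1.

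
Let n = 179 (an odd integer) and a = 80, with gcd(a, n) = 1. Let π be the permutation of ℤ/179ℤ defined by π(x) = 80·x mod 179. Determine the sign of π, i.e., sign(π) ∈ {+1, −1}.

+1

Orbit of 29 under x↦80x: [29, 172, 156, 129, 117, 52, 43]… (length divides ord_179(80)).
Cycle type of π: 89×2 + 1; total 3 cycles.
With 3 cycles on 179 points, sign = (−1)^{179−3} = +1.
Via Zolotarev, sign(π_{80}) = (80|179) = +1.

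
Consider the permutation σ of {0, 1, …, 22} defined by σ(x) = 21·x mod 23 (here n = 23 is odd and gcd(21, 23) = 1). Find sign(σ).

-1

Orbit of 19 under x↦21x: [19, 8, 7, 9, 5, 13, 20]… (length divides ord_23(21)).
The orbit structure of x ↦ 21x mod 23: 2 orbits of sizes [22, 1].
2 cycles on 23: each ℓ→(−1)^(ℓ−1), product (−1)^21 = -1.
(21|23)_J = -1 (Zolotarev's lemma cross-check).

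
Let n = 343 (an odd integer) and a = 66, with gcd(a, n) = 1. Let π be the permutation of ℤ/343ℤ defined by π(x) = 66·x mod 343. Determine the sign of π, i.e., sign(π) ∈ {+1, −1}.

Trace 202: π^k(202) = [202, 298, 117, 176, 297, 51, 279] for k=0..6.
Decompose π into cycles: lengths [294, 42, 6, 1] (4 cycles, including the fixed point 0).
4 cycles on 343: each ℓ→(−1)^(ℓ−1), product (−1)^339 = -1.

-1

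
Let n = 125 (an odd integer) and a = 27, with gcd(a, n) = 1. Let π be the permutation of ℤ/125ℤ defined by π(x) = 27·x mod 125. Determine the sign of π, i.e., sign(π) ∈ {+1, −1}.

-1

Trace 99: π^k(99) = [99, 48, 46, 117, 34, 43, 36] for k=0..6.
The orbit structure of x ↦ 27x mod 125: 4 orbits of sizes [100, 20, 4, 1].
4 cycles on 125: each ℓ→(−1)^(ℓ−1), product (−1)^121 = -1.
Check: (27/125) = -1 by Zolotarev.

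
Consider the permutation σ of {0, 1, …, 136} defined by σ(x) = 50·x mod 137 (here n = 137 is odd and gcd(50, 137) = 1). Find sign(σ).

Orbit of 73 under x↦50x: [73, 88, 16, 115, 133, 74, 1]… (length divides ord_137(50)).
The orbit structure of x ↦ 50x mod 137: 9 orbits of sizes [17, 17, 17, 17, 17, 17, 17, 17, 1].
Σ(ℓ_i−1) = 137−9 = 128; sign = (−1)^128 = +1.

+1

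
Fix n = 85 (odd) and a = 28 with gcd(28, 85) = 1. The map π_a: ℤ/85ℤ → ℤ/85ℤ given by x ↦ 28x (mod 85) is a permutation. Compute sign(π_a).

Trace 59: π^k(59) = [59, 37, 16, 23, 49, 12, 81] for k=0..6.
Decompose π into cycles: lengths [16, 16, 16, 16, 16, 4, 1] (7 cycles, including the fixed point 0).
Σ(ℓ_i−1) = 85−7 = 78; sign = (−1)^78 = +1.
The Jacobi symbol (28|85) = +1 (Zolotarev) agrees.

+1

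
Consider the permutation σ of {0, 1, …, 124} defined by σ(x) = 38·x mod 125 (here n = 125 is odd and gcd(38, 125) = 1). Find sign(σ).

-1

Trace 106: π^k(106) = [106, 28, 64, 57, 41, 58, 79] for k=0..6.
The orbit structure of x ↦ 38x mod 125: 4 orbits of sizes [100, 20, 4, 1].
125 − 4 = 121 transpositions; sign(π) = (−1)^121 = -1.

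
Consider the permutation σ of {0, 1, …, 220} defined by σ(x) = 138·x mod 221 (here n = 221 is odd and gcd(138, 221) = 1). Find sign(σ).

Trace 64: π^k(64) = [64, 213, 1, 138, 38, 161, 118] for k=0..6.
Cycle type of π: 8×26 + 4×3 + 1; total 30 cycles.
sign(π) = (−1)^{n − #cycles} = (−1)^{221−30} = (−1)^191 = -1.

-1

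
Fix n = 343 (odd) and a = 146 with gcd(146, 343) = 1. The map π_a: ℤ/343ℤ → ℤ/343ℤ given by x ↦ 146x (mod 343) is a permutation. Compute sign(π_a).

Start at x=146: 146 → 50 → 97 → 99 → 48 → 148 → 342 → … (one orbit).
Cycle lengths of π_146 on ℤ/343ℤ: [14, 14, 14, 14, 14, 14, 14, 14, 14, 14, 14, 14, 14, 14, 14, 14, 14, 14, 14, 14, 14, 2, 2, 2, 2, 2, 2, 2, 2, 2, 2, 2, 2, 2, 2, 2, 2, 2, 2, 2, 2, 2, 2, 2, 2, 1]; 46 cycles in total.
With 46 cycles on 343 points, sign = (−1)^{343−46} = -1.
Check: (146/343) = -1 by Zolotarev.

-1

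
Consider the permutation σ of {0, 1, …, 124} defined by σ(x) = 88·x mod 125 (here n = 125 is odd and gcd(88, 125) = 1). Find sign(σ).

Trace 82: π^k(82) = [82, 91, 8, 79, 77, 26, 38] for k=0..6.
π_88 has 4 disjoint cycles with lengths [100, 20, 4, 1] on {0,…,124}.
sign(π) = (−1)^{n − #cycles} = (−1)^{125−4} = (−1)^121 = -1.

-1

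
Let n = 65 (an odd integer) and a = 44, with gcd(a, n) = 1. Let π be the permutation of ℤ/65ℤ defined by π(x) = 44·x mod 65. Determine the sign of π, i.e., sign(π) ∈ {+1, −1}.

Orbit of 34 under x↦44x: [34, 1, 44, 51]… (length divides ord_65(44)).
Cycle lengths of π_44 on ℤ/65ℤ: [4, 4, 4, 4, 4, 4, 4, 4, 4, 4, 4, 4, 4, 4, 4, 2, 2, 1]; 18 cycles in total.
With 18 cycles on 65 points, sign = (−1)^{65−18} = -1.
Check: (44/65) = -1 by Zolotarev.

-1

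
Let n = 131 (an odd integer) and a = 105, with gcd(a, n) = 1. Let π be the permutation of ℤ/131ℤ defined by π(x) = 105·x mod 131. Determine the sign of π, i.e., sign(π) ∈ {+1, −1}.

+1

Trace 112: π^k(112) = [112, 101, 125, 25, 5, 1, 105] for k=0..6.
The orbit structure of x ↦ 105x mod 131: 3 orbits of sizes [65, 65, 1].
131 − 3 = 128 transpositions; sign(π) = (−1)^128 = +1.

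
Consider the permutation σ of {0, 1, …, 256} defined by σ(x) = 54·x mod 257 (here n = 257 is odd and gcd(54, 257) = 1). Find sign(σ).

-1

Orbit of 178 under x↦54x: [178, 103, 165, 172, 36, 145, 120]… (length divides ord_257(54)).
Decompose π into cycles: lengths [256, 1] (2 cycles, including the fixed point 0).
n − c = 257 − 2 = 255; sign = (−1)^255 = -1.
(54|257)_J = -1 (Zolotarev's lemma cross-check).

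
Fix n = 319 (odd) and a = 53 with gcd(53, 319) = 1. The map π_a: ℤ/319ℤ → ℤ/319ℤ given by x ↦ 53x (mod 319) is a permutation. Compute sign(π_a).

+1

Trace 223: π^k(223) = [223, 16, 210, 284, 59, 256, 170] for k=0..6.
15 cycles of lengths [35, 35, 35, 35, 35, 35, 35, 35, 7, 7, 7, 7, 5, 5, 1].
Σ(ℓ_i−1) = 319−15 = 304; sign = (−1)^304 = +1.
Zolotarev: (53|319) = +1, matching the cycle-count sign.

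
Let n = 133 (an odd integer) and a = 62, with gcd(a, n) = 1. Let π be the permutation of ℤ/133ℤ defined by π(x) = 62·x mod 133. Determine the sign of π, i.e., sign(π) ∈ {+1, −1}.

-1

Orbit of 20 under x↦62x: [20, 43, 6, 106, 55, 85, 83]… (length divides ord_133(62)).
Cycle lengths of π_62 on ℤ/133ℤ: [18, 18, 18, 18, 18, 18, 9, 9, 2, 2, 2, 1]; 12 cycles in total.
12 cycles on 133: each ℓ→(−1)^(ℓ−1), product (−1)^121 = -1.
Via Zolotarev, sign(π_{62}) = (62|133) = -1.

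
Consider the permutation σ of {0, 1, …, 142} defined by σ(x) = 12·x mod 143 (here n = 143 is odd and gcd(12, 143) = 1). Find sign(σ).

+1

Start at x=12: 12 → 1 → 12 (one orbit).
Decompose π into cycles: lengths [2, 2, 2, 2, 2, 2, 2, 2, 2, 2, 2, 2, 2, 2, 2, 2, 2, 2, 2, 2, 2, 2, 2, 2, 2, 2, 2, 2, 2, 2, 2, 2, 2, 2, 2, 2, 2, 2, 2, 2, 2, 2, 2, 2, 2, 2, 2, 2, 2, 2, 2, 2, 2, 2, 2, 2, 2, 2, 2, 2, 2, 2, 2, 2, 2, 2, 1, 1, 1, 1, 1, 1, 1, 1, 1, 1, 1] (77 cycles, including the fixed point 0).
With 77 cycles on 143 points, sign = (−1)^{143−77} = +1.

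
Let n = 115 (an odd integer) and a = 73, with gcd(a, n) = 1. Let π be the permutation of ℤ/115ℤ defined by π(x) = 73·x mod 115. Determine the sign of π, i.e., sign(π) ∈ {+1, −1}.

-1

Trace 31: π^k(31) = [31, 78, 59, 52, 1, 73, 39] for k=0..6.
6 cycles of lengths [44, 44, 11, 11, 4, 1].
6 cycles on 115: each ℓ→(−1)^(ℓ−1), product (−1)^109 = -1.
Zolotarev: (73|115) = -1, matching the cycle-count sign.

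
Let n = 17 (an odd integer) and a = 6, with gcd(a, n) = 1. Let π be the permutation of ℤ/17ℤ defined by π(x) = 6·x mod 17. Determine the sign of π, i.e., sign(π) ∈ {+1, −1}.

-1

Start at x=7: 7 → 8 → 14 → 16 → 11 → 15 → 5 → … (one orbit).
Decompose π into cycles: lengths [16, 1] (2 cycles, including the fixed point 0).
sign(π) = (−1)^{n − #cycles} = (−1)^{17−2} = (−1)^15 = -1.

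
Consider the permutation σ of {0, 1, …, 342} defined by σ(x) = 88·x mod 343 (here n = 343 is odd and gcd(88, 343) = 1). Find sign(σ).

+1

Orbit of 284 under x↦88x: [284, 296, 323, 298, 156, 8, 18]… (length divides ord_343(88)).
Cycle type of π: 147×2 + 21×2 + 3×2 + 1; total 7 cycles.
n − c = 343 − 7 = 336; sign = (−1)^336 = +1.
The Jacobi symbol (88|343) = +1 (Zolotarev) agrees.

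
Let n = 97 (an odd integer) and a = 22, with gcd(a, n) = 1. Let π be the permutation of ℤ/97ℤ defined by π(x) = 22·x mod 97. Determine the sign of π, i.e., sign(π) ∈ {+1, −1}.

+1

Start at x=96: 96 → 75 → 1 → 22 → 96 (one orbit).
The orbit structure of x ↦ 22x mod 97: 25 orbits of sizes [4, 4, 4, 4, 4, 4, 4, 4, 4, 4, 4, 4, 4, 4, 4, 4, 4, 4, 4, 4, 4, 4, 4, 4, 1].
sign(π) = (−1)^{n − #cycles} = (−1)^{97−25} = (−1)^72 = +1.
Via Zolotarev, sign(π_{22}) = (22|97) = +1.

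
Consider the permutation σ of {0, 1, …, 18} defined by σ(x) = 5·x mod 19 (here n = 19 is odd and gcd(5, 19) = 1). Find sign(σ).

Start at x=17: 17 → 9 → 7 → 16 → 4 → 1 → 5 → … (one orbit).
π_5 has 3 disjoint cycles with lengths [9, 9, 1] on {0,…,18}.
sign(π) = (−1)^{n − #cycles} = (−1)^{19−3} = (−1)^16 = +1.

+1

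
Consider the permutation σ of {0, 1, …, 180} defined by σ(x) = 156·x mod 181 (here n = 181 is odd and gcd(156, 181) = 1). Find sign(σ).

+1

Start at x=48: 48 → 67 → 135 → 64 → 29 → 180 → 25 → … (one orbit).
7 cycles of lengths [30, 30, 30, 30, 30, 30, 1].
sign(π) = (−1)^{n − #cycles} = (−1)^{181−7} = (−1)^174 = +1.
Via Zolotarev, sign(π_{156}) = (156|181) = +1.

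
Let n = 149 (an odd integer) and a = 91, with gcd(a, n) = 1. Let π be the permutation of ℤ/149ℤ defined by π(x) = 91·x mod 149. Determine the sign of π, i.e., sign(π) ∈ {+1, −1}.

-1

Start at x=94: 94 → 61 → 38 → 31 → 139 → 133 → 34 → … (one orbit).
2 cycles of lengths [148, 1].
sign(π) = (−1)^{n − #cycles} = (−1)^{149−2} = (−1)^147 = -1.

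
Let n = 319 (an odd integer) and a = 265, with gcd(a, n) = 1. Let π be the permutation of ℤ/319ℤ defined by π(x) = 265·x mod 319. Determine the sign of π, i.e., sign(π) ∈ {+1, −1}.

Trace 199: π^k(199) = [199, 100, 23, 34, 78, 254, 1] for k=0..6.
Cycle lengths of π_265 on ℤ/319ℤ: [14, 14, 14, 14, 14, 14, 14, 14, 14, 14, 14, 14, 14, 14, 14, 14, 14, 14, 14, 14, 14, 14, 1, 1, 1, 1, 1, 1, 1, 1, 1, 1, 1]; 33 cycles in total.
319 − 33 = 286 transpositions; sign(π) = (−1)^286 = +1.
Via Zolotarev, sign(π_{265}) = (265|319) = +1.

+1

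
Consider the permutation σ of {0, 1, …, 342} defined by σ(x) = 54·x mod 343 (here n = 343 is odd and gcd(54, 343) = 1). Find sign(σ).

Start at x=188: 188 → 205 → 94 → 274 → 47 → 137 → 195 → … (one orbit).
The orbit structure of x ↦ 54x mod 343: 4 orbits of sizes [294, 42, 6, 1].
sign(π) = (−1)^{n − #cycles} = (−1)^{343−4} = (−1)^339 = -1.

-1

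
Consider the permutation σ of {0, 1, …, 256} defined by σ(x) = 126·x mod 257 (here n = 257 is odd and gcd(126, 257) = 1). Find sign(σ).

-1

Trace 236: π^k(236) = [236, 181, 190, 39, 31, 51, 1] for k=0..6.
The orbit structure of x ↦ 126x mod 257: 2 orbits of sizes [256, 1].
2 cycles on 257: each ℓ→(−1)^(ℓ−1), product (−1)^255 = -1.
The Jacobi symbol (126|257) = -1 (Zolotarev) agrees.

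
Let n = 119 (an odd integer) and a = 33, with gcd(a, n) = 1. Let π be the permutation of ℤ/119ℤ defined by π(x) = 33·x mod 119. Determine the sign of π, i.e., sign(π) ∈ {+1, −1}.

Orbit of 33 under x↦33x: [33, 18, 118, 86, 101, 1]… (length divides ord_119(33)).
Cycle lengths of π_33 on ℤ/119ℤ: [6, 6, 6, 6, 6, 6, 6, 6, 6, 6, 6, 6, 6, 6, 6, 6, 6, 2, 2, 2, 2, 2, 2, 2, 2, 1]; 26 cycles in total.
26 cycles on 119: each ℓ→(−1)^(ℓ−1), product (−1)^93 = -1.
The Jacobi symbol (33|119) = -1 (Zolotarev) agrees.

-1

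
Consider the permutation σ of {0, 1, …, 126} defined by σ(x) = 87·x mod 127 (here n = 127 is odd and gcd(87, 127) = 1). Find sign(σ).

Orbit of 117 under x↦87x: [117, 19, 2, 47, 25, 16, 122]… (length divides ord_127(87)).
Decompose π into cycles: lengths [21, 21, 21, 21, 21, 21, 1] (7 cycles, including the fixed point 0).
sign(π) = (−1)^{n − #cycles} = (−1)^{127−7} = (−1)^120 = +1.

+1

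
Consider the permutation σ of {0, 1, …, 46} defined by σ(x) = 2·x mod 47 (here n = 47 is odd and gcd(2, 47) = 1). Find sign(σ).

+1

Orbit of 34 under x↦2x: [34, 21, 42, 37, 27, 7, 14]… (length divides ord_47(2)).
The orbit structure of x ↦ 2x mod 47: 3 orbits of sizes [23, 23, 1].
3 cycles on 47: each ℓ→(−1)^(ℓ−1), product (−1)^44 = +1.
(2|47)_J = +1 (Zolotarev's lemma cross-check).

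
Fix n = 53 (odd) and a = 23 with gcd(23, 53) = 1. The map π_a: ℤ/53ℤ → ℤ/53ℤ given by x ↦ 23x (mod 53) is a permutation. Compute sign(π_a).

Orbit of 1 under x↦23x: [1, 23, 52, 30]… (length divides ord_53(23)).
Decompose π into cycles: lengths [4, 4, 4, 4, 4, 4, 4, 4, 4, 4, 4, 4, 4, 1] (14 cycles, including the fixed point 0).
sign(π) = (−1)^{n − #cycles} = (−1)^{53−14} = (−1)^39 = -1.
(23|53)_J = -1 (Zolotarev's lemma cross-check).

-1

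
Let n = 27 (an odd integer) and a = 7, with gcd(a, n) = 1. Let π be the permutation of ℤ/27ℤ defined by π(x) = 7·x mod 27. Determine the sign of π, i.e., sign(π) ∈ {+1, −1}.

Orbit of 10 under x↦7x: [10, 16, 4, 1, 7, 22, 19]… (length divides ord_27(7)).
π_7 has 7 disjoint cycles with lengths [9, 9, 3, 3, 1, 1, 1] on {0,…,26}.
27 − 7 = 20 transpositions; sign(π) = (−1)^20 = +1.
(7|27)_J = +1 (Zolotarev's lemma cross-check).

+1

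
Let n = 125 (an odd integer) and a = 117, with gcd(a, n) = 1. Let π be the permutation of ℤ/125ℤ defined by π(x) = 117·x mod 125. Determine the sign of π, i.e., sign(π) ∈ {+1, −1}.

Orbit of 59 under x↦117x: [59, 28, 26, 42, 39, 63, 121]… (length divides ord_125(117)).
The orbit structure of x ↦ 117x mod 125: 4 orbits of sizes [100, 20, 4, 1].
125 − 4 = 121 transpositions; sign(π) = (−1)^121 = -1.

-1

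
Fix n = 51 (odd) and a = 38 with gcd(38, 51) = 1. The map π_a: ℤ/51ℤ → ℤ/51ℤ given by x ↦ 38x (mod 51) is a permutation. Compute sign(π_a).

-1

Start at x=16: 16 → 47 → 1 → 38 → 16 (one orbit).
π_38 has 14 disjoint cycles with lengths [4, 4, 4, 4, 4, 4, 4, 4, 4, 4, 4, 4, 2, 1] on {0,…,50}.
With 14 cycles on 51 points, sign = (−1)^{51−14} = -1.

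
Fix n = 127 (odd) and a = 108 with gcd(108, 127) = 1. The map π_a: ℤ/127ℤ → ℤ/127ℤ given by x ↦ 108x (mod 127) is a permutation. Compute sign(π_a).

-1

Start at x=107: 107 → 126 → 19 → 20 → 1 → 108 → 107 (one orbit).
π_108 has 22 disjoint cycles with lengths [6, 6, 6, 6, 6, 6, 6, 6, 6, 6, 6, 6, 6, 6, 6, 6, 6, 6, 6, 6, 6, 1] on {0,…,126}.
With 22 cycles on 127 points, sign = (−1)^{127−22} = -1.
Via Zolotarev, sign(π_{108}) = (108|127) = -1.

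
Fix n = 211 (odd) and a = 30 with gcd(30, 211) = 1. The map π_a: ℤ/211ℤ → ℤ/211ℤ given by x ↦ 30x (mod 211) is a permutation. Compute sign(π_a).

Orbit of 34 under x↦30x: [34, 176, 5, 150, 69, 171, 66]… (length divides ord_211(30)).
Decompose π into cycles: lengths [105, 105, 1] (3 cycles, including the fixed point 0).
3 cycles on 211: each ℓ→(−1)^(ℓ−1), product (−1)^208 = +1.

+1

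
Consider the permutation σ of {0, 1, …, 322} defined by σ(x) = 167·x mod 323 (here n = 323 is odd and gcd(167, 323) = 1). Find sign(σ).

+1

Start at x=265: 265 → 4 → 22 → 121 → 181 → 188 → 65 → … (one orbit).
5 cycles of lengths [144, 144, 18, 16, 1].
With 5 cycles on 323 points, sign = (−1)^{323−5} = +1.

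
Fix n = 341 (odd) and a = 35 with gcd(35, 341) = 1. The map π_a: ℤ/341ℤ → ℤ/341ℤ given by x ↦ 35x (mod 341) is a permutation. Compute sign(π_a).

Start at x=35: 35 → 202 → 250 → 225 → 32 → 97 → 326 → … (one orbit).
Cycle type of π: 10×31 + 5×6 + 1; total 38 cycles.
n − c = 341 − 38 = 303; sign = (−1)^303 = -1.

-1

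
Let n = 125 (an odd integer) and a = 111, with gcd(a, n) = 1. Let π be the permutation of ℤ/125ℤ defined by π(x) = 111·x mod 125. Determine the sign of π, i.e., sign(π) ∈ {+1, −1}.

+1

Orbit of 96 under x↦111x: [96, 31, 66, 76, 61, 21, 81]… (length divides ord_125(111)).
The orbit structure of x ↦ 111x mod 125: 13 orbits of sizes [25, 25, 25, 25, 5, 5, 5, 5, 1, 1, 1, 1, 1].
13 cycles on 125: each ℓ→(−1)^(ℓ−1), product (−1)^112 = +1.
Check: (111/125) = +1 by Zolotarev.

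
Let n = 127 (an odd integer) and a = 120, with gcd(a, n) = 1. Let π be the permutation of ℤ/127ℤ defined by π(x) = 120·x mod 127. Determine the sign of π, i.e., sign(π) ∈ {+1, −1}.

Orbit of 62 under x↦120x: [62, 74, 117, 70, 18, 1, 120]… (length divides ord_127(120)).
Cycle lengths of π_120 on ℤ/127ℤ: [63, 63, 1]; 3 cycles in total.
Σ(ℓ_i−1) = 127−3 = 124; sign = (−1)^124 = +1.
Via Zolotarev, sign(π_{120}) = (120|127) = +1.

+1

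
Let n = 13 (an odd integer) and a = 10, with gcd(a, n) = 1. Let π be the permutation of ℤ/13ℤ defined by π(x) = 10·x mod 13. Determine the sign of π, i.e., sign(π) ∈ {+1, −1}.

+1

Start at x=12: 12 → 3 → 4 → 1 → 10 → 9 → 12 (one orbit).
Decompose π into cycles: lengths [6, 6, 1] (3 cycles, including the fixed point 0).
n − c = 13 − 3 = 10; sign = (−1)^10 = +1.
The Jacobi symbol (10|13) = +1 (Zolotarev) agrees.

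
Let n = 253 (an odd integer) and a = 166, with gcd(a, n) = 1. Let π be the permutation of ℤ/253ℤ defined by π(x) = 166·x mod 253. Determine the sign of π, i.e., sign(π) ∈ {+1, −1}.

-1

Start at x=111: 111 → 210 → 199 → 144 → 122 → 12 → 221 → … (one orbit).
Cycle lengths of π_166 on ℤ/253ℤ: [22, 22, 22, 22, 22, 22, 22, 22, 22, 22, 22, 1, 1, 1, 1, 1, 1, 1, 1, 1, 1, 1]; 22 cycles in total.
n − c = 253 − 22 = 231; sign = (−1)^231 = -1.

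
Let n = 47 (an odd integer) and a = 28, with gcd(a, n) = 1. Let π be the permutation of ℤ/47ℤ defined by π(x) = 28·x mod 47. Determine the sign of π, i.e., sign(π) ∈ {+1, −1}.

Trace 27: π^k(27) = [27, 4, 18, 34, 12, 7, 8] for k=0..6.
The orbit structure of x ↦ 28x mod 47: 3 orbits of sizes [23, 23, 1].
47 − 3 = 44 transpositions; sign(π) = (−1)^44 = +1.
Zolotarev: (28|47) = +1, matching the cycle-count sign.

+1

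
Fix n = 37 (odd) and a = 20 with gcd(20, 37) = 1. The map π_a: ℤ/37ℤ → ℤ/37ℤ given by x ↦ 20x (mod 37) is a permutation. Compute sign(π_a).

-1

Orbit of 23 under x↦20x: [23, 16, 24, 36, 17, 7, 29]… (length divides ord_37(20)).
2 cycles of lengths [36, 1].
2 cycles on 37: each ℓ→(−1)^(ℓ−1), product (−1)^35 = -1.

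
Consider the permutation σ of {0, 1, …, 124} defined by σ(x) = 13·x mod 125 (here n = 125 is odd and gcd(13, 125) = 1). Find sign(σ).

-1

Start at x=84: 84 → 92 → 71 → 48 → 124 → 112 → 81 → … (one orbit).
Cycle lengths of π_13 on ℤ/125ℤ: [100, 20, 4, 1]; 4 cycles in total.
With 4 cycles on 125 points, sign = (−1)^{125−4} = -1.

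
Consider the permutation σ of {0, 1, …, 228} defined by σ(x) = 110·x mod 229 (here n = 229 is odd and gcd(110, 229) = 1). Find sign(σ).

-1

Start at x=177: 177 → 5 → 92 → 44 → 31 → 204 → 227 → … (one orbit).
The orbit structure of x ↦ 110x mod 229: 2 orbits of sizes [228, 1].
2 cycles on 229: each ℓ→(−1)^(ℓ−1), product (−1)^227 = -1.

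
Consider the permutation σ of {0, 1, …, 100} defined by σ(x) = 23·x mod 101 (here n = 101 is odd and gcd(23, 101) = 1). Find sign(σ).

+1

Orbit of 9 under x↦23x: [9, 5, 14, 19, 33, 52, 85]… (length divides ord_101(23)).
π_23 has 3 disjoint cycles with lengths [50, 50, 1] on {0,…,100}.
sign(π) = (−1)^{n − #cycles} = (−1)^{101−3} = (−1)^98 = +1.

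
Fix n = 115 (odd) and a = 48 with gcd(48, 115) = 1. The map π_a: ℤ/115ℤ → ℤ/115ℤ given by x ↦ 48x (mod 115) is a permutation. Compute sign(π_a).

-1

Start at x=12: 12 → 1 → 48 → 4 → 77 → 16 → 78 → … (one orbit).
π_48 has 6 disjoint cycles with lengths [44, 44, 11, 11, 4, 1] on {0,…,114}.
n − c = 115 − 6 = 109; sign = (−1)^109 = -1.
Check: (48/115) = -1 by Zolotarev.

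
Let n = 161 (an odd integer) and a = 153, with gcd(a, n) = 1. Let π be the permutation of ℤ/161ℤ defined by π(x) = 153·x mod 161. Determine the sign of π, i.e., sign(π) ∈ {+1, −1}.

Start at x=36: 36 → 34 → 50 → 83 → 141 → 160 → 8 → … (one orbit).
Decompose π into cycles: lengths [22, 22, 22, 22, 22, 22, 22, 2, 2, 2, 1] (11 cycles, including the fixed point 0).
n − c = 161 − 11 = 150; sign = (−1)^150 = +1.
Via Zolotarev, sign(π_{153}) = (153|161) = +1.

+1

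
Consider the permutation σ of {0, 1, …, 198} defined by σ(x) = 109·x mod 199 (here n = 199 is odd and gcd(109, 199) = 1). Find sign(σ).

-1

Trace 96: π^k(96) = [96, 116, 107, 121, 55, 25, 138] for k=0..6.
Decompose π into cycles: lengths [66, 66, 66, 1] (4 cycles, including the fixed point 0).
Σ(ℓ_i−1) = 199−4 = 195; sign = (−1)^195 = -1.
(109|199)_J = -1 (Zolotarev's lemma cross-check).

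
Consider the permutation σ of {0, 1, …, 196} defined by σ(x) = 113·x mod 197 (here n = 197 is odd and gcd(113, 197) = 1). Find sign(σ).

-1

Trace 129: π^k(129) = [129, 196, 84, 36, 128, 83, 120] for k=0..6.
The orbit structure of x ↦ 113x mod 197: 8 orbits of sizes [28, 28, 28, 28, 28, 28, 28, 1].
197 − 8 = 189 transpositions; sign(π) = (−1)^189 = -1.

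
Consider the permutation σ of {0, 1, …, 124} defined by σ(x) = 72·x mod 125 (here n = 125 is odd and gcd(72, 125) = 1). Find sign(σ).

-1

Start at x=29: 29 → 88 → 86 → 67 → 74 → 78 → 116 → … (one orbit).
Cycle lengths of π_72 on ℤ/125ℤ: [100, 20, 4, 1]; 4 cycles in total.
n − c = 125 − 4 = 121; sign = (−1)^121 = -1.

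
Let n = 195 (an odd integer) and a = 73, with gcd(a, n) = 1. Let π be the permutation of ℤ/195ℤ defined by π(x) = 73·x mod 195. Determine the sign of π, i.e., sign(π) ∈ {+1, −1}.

Trace 73: π^k(73) = [73, 64, 187, 1] for k=0..3.
Cycle type of π: 4×48 + 1×3; total 51 cycles.
n − c = 195 − 51 = 144; sign = (−1)^144 = +1.
Zolotarev: (73|195) = +1, matching the cycle-count sign.

+1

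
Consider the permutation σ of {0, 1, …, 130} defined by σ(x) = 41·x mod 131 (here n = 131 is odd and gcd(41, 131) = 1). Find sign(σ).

+1

Start at x=39: 39 → 27 → 59 → 61 → 12 → 99 → 129 → … (one orbit).
π_41 has 3 disjoint cycles with lengths [65, 65, 1] on {0,…,130}.
131 − 3 = 128 transpositions; sign(π) = (−1)^128 = +1.
Check: (41/131) = +1 by Zolotarev.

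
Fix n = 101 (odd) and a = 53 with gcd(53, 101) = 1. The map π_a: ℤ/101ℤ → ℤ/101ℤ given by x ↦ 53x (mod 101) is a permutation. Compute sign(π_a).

Start at x=21: 21 → 2 → 5 → 63 → 6 → 15 → 88 → … (one orbit).
π_53 has 2 disjoint cycles with lengths [100, 1] on {0,…,100}.
101 − 2 = 99 transpositions; sign(π) = (−1)^99 = -1.

-1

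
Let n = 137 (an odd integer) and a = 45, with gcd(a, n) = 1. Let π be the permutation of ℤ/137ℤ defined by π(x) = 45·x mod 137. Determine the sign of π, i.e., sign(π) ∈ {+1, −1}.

-1

Trace 86: π^k(86) = [86, 34, 23, 76, 132, 49, 13] for k=0..6.
Cycle lengths of π_45 on ℤ/137ℤ: [136, 1]; 2 cycles in total.
137 − 2 = 135 transpositions; sign(π) = (−1)^135 = -1.
The Jacobi symbol (45|137) = -1 (Zolotarev) agrees.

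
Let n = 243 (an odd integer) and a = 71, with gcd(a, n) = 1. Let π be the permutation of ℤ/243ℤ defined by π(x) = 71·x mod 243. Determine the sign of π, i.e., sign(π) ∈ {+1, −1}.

Trace 89: π^k(89) = [89, 1, 71, 181, 215, 199, 35] for k=0..6.
Cycle type of π: 54×3 + 18×3 + 6×3 + 2×4 + 1; total 14 cycles.
Σ(ℓ_i−1) = 243−14 = 229; sign = (−1)^229 = -1.

-1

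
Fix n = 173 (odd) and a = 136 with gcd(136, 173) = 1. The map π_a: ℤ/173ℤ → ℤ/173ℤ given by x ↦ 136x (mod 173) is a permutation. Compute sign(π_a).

+1

Start at x=136: 136 → 158 → 36 → 52 → 152 → 85 → 142 → … (one orbit).
Cycle lengths of π_136 on ℤ/173ℤ: [43, 43, 43, 43, 1]; 5 cycles in total.
sign(π) = (−1)^{n − #cycles} = (−1)^{173−5} = (−1)^168 = +1.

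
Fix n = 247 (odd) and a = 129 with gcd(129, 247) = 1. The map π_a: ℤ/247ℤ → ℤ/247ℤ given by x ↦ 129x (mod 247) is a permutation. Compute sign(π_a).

-1

Trace 235: π^k(235) = [235, 181, 131, 103, 196, 90, 1] for k=0..6.
π_129 has 20 disjoint cycles with lengths [18, 18, 18, 18, 18, 18, 18, 18, 18, 18, 18, 18, 18, 2, 2, 2, 2, 2, 2, 1] on {0,…,246}.
n − c = 247 − 20 = 227; sign = (−1)^227 = -1.
Check: (129/247) = -1 by Zolotarev.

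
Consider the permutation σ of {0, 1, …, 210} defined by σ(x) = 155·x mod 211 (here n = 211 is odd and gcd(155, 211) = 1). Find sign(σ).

-1

Orbit of 137 under x↦155x: [137, 135, 36, 94, 11, 17, 103]… (length divides ord_211(155)).
2 cycles of lengths [210, 1].
n − c = 211 − 2 = 209; sign = (−1)^209 = -1.
Zolotarev: (155|211) = -1, matching the cycle-count sign.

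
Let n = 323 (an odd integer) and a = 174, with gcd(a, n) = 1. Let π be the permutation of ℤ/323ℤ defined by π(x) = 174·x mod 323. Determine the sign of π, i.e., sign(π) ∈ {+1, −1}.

-1

Start at x=132: 132 → 35 → 276 → 220 → 166 → 137 → 259 → … (one orbit).
Cycle lengths of π_174 on ℤ/323ℤ: [36, 36, 36, 36, 36, 36, 36, 36, 18, 4, 4, 4, 4, 1]; 14 cycles in total.
323 − 14 = 309 transpositions; sign(π) = (−1)^309 = -1.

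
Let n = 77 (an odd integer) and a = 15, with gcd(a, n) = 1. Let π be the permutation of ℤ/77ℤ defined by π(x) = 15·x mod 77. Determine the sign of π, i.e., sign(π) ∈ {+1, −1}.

Start at x=36: 36 → 1 → 15 → 71 → 64 → 36 (one orbit).
The orbit structure of x ↦ 15x mod 77: 21 orbits of sizes [5, 5, 5, 5, 5, 5, 5, 5, 5, 5, 5, 5, 5, 5, 1, 1, 1, 1, 1, 1, 1].
77 − 21 = 56 transpositions; sign(π) = (−1)^56 = +1.

+1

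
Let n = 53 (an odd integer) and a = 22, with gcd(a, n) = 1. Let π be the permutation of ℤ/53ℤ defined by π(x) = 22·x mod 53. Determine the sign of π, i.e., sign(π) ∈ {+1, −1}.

-1

Trace 39: π^k(39) = [39, 10, 8, 17, 3, 13, 21] for k=0..6.
Cycle type of π: 52 + 1; total 2 cycles.
Σ(ℓ_i−1) = 53−2 = 51; sign = (−1)^51 = -1.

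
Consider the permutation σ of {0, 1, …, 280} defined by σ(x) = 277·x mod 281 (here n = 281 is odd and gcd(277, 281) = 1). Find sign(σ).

+1

Start at x=109: 109 → 126 → 58 → 49 → 85 → 222 → 236 → … (one orbit).
π_277 has 5 disjoint cycles with lengths [70, 70, 70, 70, 1] on {0,…,280}.
281 − 5 = 276 transpositions; sign(π) = (−1)^276 = +1.
The Jacobi symbol (277|281) = +1 (Zolotarev) agrees.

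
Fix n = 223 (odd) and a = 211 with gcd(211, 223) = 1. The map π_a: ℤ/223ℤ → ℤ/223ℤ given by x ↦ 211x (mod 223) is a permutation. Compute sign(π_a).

Start at x=2: 2 → 199 → 65 → 112 → 217 → 72 → 28 → … (one orbit).
The orbit structure of x ↦ 211x mod 223: 3 orbits of sizes [111, 111, 1].
sign(π) = (−1)^{n − #cycles} = (−1)^{223−3} = (−1)^220 = +1.

+1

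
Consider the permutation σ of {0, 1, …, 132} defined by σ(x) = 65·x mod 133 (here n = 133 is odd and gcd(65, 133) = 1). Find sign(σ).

-1

Start at x=65: 65 → 102 → 113 → 30 → 88 → 1 → 65 (one orbit).
24 cycles of lengths [6, 6, 6, 6, 6, 6, 6, 6, 6, 6, 6, 6, 6, 6, 6, 6, 6, 6, 6, 6, 6, 3, 3, 1].
24 cycles on 133: each ℓ→(−1)^(ℓ−1), product (−1)^109 = -1.
The Jacobi symbol (65|133) = -1 (Zolotarev) agrees.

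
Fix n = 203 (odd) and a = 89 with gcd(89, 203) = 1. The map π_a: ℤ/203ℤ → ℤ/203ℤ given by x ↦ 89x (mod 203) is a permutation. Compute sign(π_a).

Trace 76: π^k(76) = [76, 65, 101, 57, 201, 25, 195] for k=0..6.
The orbit structure of x ↦ 89x mod 203: 5 orbits of sizes [84, 84, 28, 6, 1].
Σ(ℓ_i−1) = 203−5 = 198; sign = (−1)^198 = +1.
The Jacobi symbol (89|203) = +1 (Zolotarev) agrees.

+1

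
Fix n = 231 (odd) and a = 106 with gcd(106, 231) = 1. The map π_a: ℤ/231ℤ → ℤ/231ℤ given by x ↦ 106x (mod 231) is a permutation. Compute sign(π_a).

Start at x=190: 190 → 43 → 169 → 127 → 64 → 85 → 1 → … (one orbit).
π_106 has 42 disjoint cycles with lengths [10, 10, 10, 10, 10, 10, 10, 10, 10, 10, 10, 10, 10, 10, 10, 10, 10, 10, 10, 10, 10, 1, 1, 1, 1, 1, 1, 1, 1, 1, 1, 1, 1, 1, 1, 1, 1, 1, 1, 1, 1, 1] on {0,…,230}.
n − c = 231 − 42 = 189; sign = (−1)^189 = -1.
The Jacobi symbol (106|231) = -1 (Zolotarev) agrees.

-1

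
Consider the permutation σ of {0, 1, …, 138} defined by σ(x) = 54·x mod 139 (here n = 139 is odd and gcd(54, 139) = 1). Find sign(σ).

Start at x=49: 49 → 5 → 131 → 124 → 24 → 45 → 67 → … (one orbit).
Cycle lengths of π_54 on ℤ/139ℤ: [69, 69, 1]; 3 cycles in total.
sign(π) = (−1)^{n − #cycles} = (−1)^{139−3} = (−1)^136 = +1.

+1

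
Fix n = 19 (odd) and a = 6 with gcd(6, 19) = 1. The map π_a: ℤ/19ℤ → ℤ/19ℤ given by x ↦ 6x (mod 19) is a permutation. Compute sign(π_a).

Orbit of 6 under x↦6x: [6, 17, 7, 4, 5, 11, 9]… (length divides ord_19(6)).
π_6 has 3 disjoint cycles with lengths [9, 9, 1] on {0,…,18}.
With 3 cycles on 19 points, sign = (−1)^{19−3} = +1.
(6|19)_J = +1 (Zolotarev's lemma cross-check).

+1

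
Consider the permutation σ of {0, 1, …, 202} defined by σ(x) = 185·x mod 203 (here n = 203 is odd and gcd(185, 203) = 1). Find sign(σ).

+1

Start at x=108: 108 → 86 → 76 → 53 → 61 → 120 → 73 → … (one orbit).
5 cycles of lengths [84, 84, 28, 6, 1].
With 5 cycles on 203 points, sign = (−1)^{203−5} = +1.
(185|203)_J = +1 (Zolotarev's lemma cross-check).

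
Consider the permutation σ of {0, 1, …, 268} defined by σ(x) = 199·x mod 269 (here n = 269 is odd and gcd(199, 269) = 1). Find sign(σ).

+1

Orbit of 142 under x↦199x: [142, 13, 166, 216, 213, 154, 249]… (length divides ord_269(199)).
Cycle type of π: 134×2 + 1; total 3 cycles.
sign(π) = (−1)^{n − #cycles} = (−1)^{269−3} = (−1)^266 = +1.
Via Zolotarev, sign(π_{199}) = (199|269) = +1.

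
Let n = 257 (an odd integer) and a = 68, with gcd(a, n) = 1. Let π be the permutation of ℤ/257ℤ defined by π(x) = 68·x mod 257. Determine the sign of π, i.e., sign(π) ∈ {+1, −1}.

+1

Orbit of 34 under x↦68x: [34, 256, 189, 2, 136, 253, 242]… (length divides ord_257(68)).
The orbit structure of x ↦ 68x mod 257: 9 orbits of sizes [32, 32, 32, 32, 32, 32, 32, 32, 1].
With 9 cycles on 257 points, sign = (−1)^{257−9} = +1.
Via Zolotarev, sign(π_{68}) = (68|257) = +1.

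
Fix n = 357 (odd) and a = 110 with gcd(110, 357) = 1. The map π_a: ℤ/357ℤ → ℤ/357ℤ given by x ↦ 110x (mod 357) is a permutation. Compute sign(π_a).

Start at x=169: 169 → 26 → 4 → 83 → 205 → 59 → 64 → … (one orbit).
π_110 has 23 disjoint cycles with lengths [24, 24, 24, 24, 24, 24, 24, 24, 24, 24, 24, 24, 8, 8, 8, 8, 8, 8, 6, 6, 6, 2, 1] on {0,…,356}.
357 − 23 = 334 transpositions; sign(π) = (−1)^334 = +1.

+1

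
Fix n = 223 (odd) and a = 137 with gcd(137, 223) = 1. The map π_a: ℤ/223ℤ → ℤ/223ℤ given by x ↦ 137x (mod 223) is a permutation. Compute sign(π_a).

-1

Orbit of 172 under x↦137x: [172, 149, 120, 161, 203, 159, 152]… (length divides ord_223(137)).
2 cycles of lengths [222, 1].
223 − 2 = 221 transpositions; sign(π) = (−1)^221 = -1.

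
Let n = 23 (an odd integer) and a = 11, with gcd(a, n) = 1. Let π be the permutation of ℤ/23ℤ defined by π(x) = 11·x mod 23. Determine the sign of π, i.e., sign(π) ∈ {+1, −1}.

Start at x=6: 6 → 20 → 13 → 5 → 9 → 7 → 8 → … (one orbit).
Decompose π into cycles: lengths [22, 1] (2 cycles, including the fixed point 0).
With 2 cycles on 23 points, sign = (−1)^{23−2} = -1.
Via Zolotarev, sign(π_{11}) = (11|23) = -1.

-1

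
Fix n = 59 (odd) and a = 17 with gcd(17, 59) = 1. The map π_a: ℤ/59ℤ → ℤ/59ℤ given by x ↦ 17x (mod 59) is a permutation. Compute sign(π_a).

+1

Orbit of 45 under x↦17x: [45, 57, 25, 12, 27, 46, 15]… (length divides ord_59(17)).
Cycle type of π: 29×2 + 1; total 3 cycles.
With 3 cycles on 59 points, sign = (−1)^{59−3} = +1.
The Jacobi symbol (17|59) = +1 (Zolotarev) agrees.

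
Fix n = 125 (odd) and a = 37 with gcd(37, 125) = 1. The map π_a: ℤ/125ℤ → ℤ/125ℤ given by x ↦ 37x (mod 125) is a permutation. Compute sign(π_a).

Orbit of 82 under x↦37x: [82, 34, 8, 46, 77, 99, 38]… (length divides ord_125(37)).
The orbit structure of x ↦ 37x mod 125: 4 orbits of sizes [100, 20, 4, 1].
Σ(ℓ_i−1) = 125−4 = 121; sign = (−1)^121 = -1.

-1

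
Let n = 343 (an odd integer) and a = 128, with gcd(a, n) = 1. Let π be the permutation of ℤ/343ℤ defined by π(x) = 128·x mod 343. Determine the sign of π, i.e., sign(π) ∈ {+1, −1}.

+1

Start at x=165: 165 → 197 → 177 → 18 → 246 → 275 → 214 → … (one orbit).
Cycle type of π: 21×14 + 3×16 + 1; total 31 cycles.
343 − 31 = 312 transpositions; sign(π) = (−1)^312 = +1.
The Jacobi symbol (128|343) = +1 (Zolotarev) agrees.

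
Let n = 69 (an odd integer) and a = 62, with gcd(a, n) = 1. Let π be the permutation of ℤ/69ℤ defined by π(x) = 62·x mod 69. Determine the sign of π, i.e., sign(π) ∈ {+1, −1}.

-1

Trace 25: π^k(25) = [25, 32, 52, 50, 64, 35, 31] for k=0..6.
The orbit structure of x ↦ 62x mod 69: 6 orbits of sizes [22, 22, 11, 11, 2, 1].
sign(π) = (−1)^{n − #cycles} = (−1)^{69−6} = (−1)^63 = -1.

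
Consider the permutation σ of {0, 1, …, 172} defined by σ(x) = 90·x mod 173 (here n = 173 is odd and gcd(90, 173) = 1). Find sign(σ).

Orbit of 135 under x↦90x: [135, 40, 140, 144, 158, 34, 119]… (length divides ord_173(90)).
3 cycles of lengths [86, 86, 1].
n − c = 173 − 3 = 170; sign = (−1)^170 = +1.
Via Zolotarev, sign(π_{90}) = (90|173) = +1.

+1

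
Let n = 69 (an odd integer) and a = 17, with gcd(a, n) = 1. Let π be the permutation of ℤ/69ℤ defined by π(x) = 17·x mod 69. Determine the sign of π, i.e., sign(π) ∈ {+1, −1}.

Orbit of 52 under x↦17x: [52, 56, 55, 38, 25, 11, 49]… (length divides ord_69(17)).
Cycle lengths of π_17 on ℤ/69ℤ: [22, 22, 22, 2, 1]; 5 cycles in total.
69 − 5 = 64 transpositions; sign(π) = (−1)^64 = +1.
Check: (17/69) = +1 by Zolotarev.

+1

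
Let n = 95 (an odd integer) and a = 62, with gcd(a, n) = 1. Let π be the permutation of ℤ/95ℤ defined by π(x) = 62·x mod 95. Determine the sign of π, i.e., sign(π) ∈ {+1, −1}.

-1

Start at x=47: 47 → 64 → 73 → 61 → 77 → 24 → 63 → … (one orbit).
Cycle type of π: 36×2 + 9×2 + 4 + 1; total 6 cycles.
n − c = 95 − 6 = 89; sign = (−1)^89 = -1.
Zolotarev: (62|95) = -1, matching the cycle-count sign.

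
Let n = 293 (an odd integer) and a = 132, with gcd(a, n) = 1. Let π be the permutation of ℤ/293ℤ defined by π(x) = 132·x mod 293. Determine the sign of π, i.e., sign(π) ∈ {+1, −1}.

+1

Orbit of 46 under x↦132x: [46, 212, 149, 37, 196, 88, 189]… (length divides ord_293(132)).
Cycle lengths of π_132 on ℤ/293ℤ: [146, 146, 1]; 3 cycles in total.
293 − 3 = 290 transpositions; sign(π) = (−1)^290 = +1.
The Jacobi symbol (132|293) = +1 (Zolotarev) agrees.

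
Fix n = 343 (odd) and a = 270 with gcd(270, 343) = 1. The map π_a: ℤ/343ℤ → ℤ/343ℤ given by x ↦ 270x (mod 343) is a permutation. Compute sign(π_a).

+1

Orbit of 29 under x↦270x: [29, 284, 191, 120, 158, 128, 260]… (length divides ord_343(270)).
Cycle type of π: 147×2 + 21×2 + 3×2 + 1; total 7 cycles.
sign(π) = (−1)^{n − #cycles} = (−1)^{343−7} = (−1)^336 = +1.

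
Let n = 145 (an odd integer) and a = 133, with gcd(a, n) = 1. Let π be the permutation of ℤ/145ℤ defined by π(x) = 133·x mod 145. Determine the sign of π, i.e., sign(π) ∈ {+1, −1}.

Orbit of 1 under x↦133x: [1, 133, 144, 12]… (length divides ord_145(133)).
The orbit structure of x ↦ 133x mod 145: 37 orbits of sizes [4, 4, 4, 4, 4, 4, 4, 4, 4, 4, 4, 4, 4, 4, 4, 4, 4, 4, 4, 4, 4, 4, 4, 4, 4, 4, 4, 4, 4, 4, 4, 4, 4, 4, 4, 4, 1].
With 37 cycles on 145 points, sign = (−1)^{145−37} = +1.

+1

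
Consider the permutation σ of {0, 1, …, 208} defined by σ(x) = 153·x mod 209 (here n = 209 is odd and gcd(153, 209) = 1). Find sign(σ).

-1

Orbit of 153 under x↦153x: [153, 1]… (length divides ord_209(153)).
114 cycles of lengths [2, 2, 2, 2, 2, 2, 2, 2, 2, 2, 2, 2, 2, 2, 2, 2, 2, 2, 2, 2, 2, 2, 2, 2, 2, 2, 2, 2, 2, 2, 2, 2, 2, 2, 2, 2, 2, 2, 2, 2, 2, 2, 2, 2, 2, 2, 2, 2, 2, 2, 2, 2, 2, 2, 2, 2, 2, 2, 2, 2, 2, 2, 2, 2, 2, 2, 2, 2, 2, 2, 2, 2, 2, 2, 2, 2, 2, 2, 2, 2, 2, 2, 2, 2, 2, 2, 2, 2, 2, 2, 2, 2, 2, 2, 2, 1, 1, 1, 1, 1, 1, 1, 1, 1, 1, 1, 1, 1, 1, 1, 1, 1, 1, 1].
209 − 114 = 95 transpositions; sign(π) = (−1)^95 = -1.
(153|209)_J = -1 (Zolotarev's lemma cross-check).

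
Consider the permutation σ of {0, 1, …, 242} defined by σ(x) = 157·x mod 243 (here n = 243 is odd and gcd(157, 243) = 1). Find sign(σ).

+1

Start at x=121: 121 → 43 → 190 → 184 → 214 → 64 → 85 → … (one orbit).
Cycle lengths of π_157 on ℤ/243ℤ: [81, 81, 27, 27, 9, 9, 3, 3, 1, 1, 1]; 11 cycles in total.
243 − 11 = 232 transpositions; sign(π) = (−1)^232 = +1.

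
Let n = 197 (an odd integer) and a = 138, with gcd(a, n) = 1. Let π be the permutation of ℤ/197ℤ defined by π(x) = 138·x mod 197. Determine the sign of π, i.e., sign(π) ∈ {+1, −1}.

Orbit of 134 under x↦138x: [134, 171, 155, 114, 169, 76, 47]… (length divides ord_197(138)).
Decompose π into cycles: lengths [98, 98, 1] (3 cycles, including the fixed point 0).
197 − 3 = 194 transpositions; sign(π) = (−1)^194 = +1.
Via Zolotarev, sign(π_{138}) = (138|197) = +1.

+1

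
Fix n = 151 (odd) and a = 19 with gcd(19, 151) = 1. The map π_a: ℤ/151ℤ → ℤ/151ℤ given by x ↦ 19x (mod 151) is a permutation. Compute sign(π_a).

+1

Trace 59: π^k(59) = [59, 64, 8, 1, 19] for k=0..4.
Cycle lengths of π_19 on ℤ/151ℤ: [5, 5, 5, 5, 5, 5, 5, 5, 5, 5, 5, 5, 5, 5, 5, 5, 5, 5, 5, 5, 5, 5, 5, 5, 5, 5, 5, 5, 5, 5, 1]; 31 cycles in total.
31 cycles on 151: each ℓ→(−1)^(ℓ−1), product (−1)^120 = +1.
Zolotarev: (19|151) = +1, matching the cycle-count sign.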